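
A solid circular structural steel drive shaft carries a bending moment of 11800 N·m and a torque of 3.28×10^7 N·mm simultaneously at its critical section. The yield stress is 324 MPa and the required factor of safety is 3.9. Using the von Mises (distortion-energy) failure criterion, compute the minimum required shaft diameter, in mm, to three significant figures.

σ_allow = σ_y/n = 324/3.9 = 83.08 MPa.
For a solid shaft σ_b = 32M/(πd³) and τ = 16T/(πd³), so the von Mises stress is σ' = (16/πd³)·√(4M²+3T²).
√(4M²+3T²) = √(4×(1.180×10^7)² + 3×(3.280×10^7)²) = 6.152×10^7 N·mm.
d³ = 16×6.152×10^7/(π×83.08) = 3.771×10^6 mm³.
d = 155.7 mm.

d = 156 mm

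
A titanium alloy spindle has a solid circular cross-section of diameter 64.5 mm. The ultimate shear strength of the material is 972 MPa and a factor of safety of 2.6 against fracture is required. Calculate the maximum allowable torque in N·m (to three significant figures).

T_allow = 19700 N·m

τ_allow = 972/2.6 = 373.8 MPa.
For a solid shaft T_allow = τ_allow·πd³/16; πd³/16 = π×64.5³/16 = 52690 mm³.
T_allow = 373.8×52690 = 1.970×10^7 N·mm = 19700 N·m.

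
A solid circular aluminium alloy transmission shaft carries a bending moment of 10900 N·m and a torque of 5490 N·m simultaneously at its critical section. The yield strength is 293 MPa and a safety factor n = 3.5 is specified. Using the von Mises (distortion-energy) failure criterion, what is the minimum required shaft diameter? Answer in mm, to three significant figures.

σ_allow = σ_y/n = 293/3.5 = 83.71 MPa.
For a solid shaft σ_b = 32M/(πd³) and τ = 16T/(πd³), so the von Mises stress is σ' = (16/πd³)·√(4M²+3T²).
√(4M²+3T²) = √(4×(1.090×10^7)² + 3×(5.490×10^6)²) = 2.378×10^7 N·mm.
d³ = 16×2.378×10^7/(π×83.71) = 1.447×10^6 mm³.
d = 113.1 mm.

d = 113 mm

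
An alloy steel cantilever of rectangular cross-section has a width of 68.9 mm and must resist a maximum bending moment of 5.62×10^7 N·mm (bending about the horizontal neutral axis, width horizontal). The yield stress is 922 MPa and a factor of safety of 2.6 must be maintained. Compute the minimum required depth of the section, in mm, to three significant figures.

h = 117 mm

σ_allow = 922/2.6 = 354.6 MPa.
For a rectangular section σ = 6M/(bh²), so h² = 6M/(b σ_allow) = 6×5.6200×10^7/(68.9×354.6) = 13800 mm².
h = 117.5 mm.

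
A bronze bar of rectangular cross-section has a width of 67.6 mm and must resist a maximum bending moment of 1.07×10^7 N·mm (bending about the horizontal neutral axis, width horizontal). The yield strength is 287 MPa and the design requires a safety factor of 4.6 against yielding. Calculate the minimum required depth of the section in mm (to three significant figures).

h = 123 mm

σ_allow = 287/4.6 = 62.39 MPa.
For a rectangular section σ = 6M/(bh²), so h² = 6M/(b σ_allow) = 6×1.0700×10^7/(67.6×62.39) = 15220 mm².
h = 123.4 mm.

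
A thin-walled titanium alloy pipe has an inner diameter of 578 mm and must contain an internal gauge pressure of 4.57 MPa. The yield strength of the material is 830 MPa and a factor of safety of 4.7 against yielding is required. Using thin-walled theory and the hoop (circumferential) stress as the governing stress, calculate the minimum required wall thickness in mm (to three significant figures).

σ_allow = 830/4.7 = 176.6 MPa.
Hoop stress σ_h = pD/(2t), so t = pD/(2σ_allow) = 4.57×578/(2×176.6) = 7.479 mm.

t = 7.48 mm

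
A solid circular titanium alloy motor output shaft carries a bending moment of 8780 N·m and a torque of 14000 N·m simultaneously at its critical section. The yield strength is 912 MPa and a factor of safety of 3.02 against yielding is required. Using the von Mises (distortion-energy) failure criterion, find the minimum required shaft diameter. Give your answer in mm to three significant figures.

d = 79.6 mm

σ_allow = σ_y/n = 912/3.02 = 302.0 MPa.
For a solid shaft σ_b = 32M/(πd³) and τ = 16T/(πd³), so the von Mises stress is σ' = (16/πd³)·√(4M²+3T²).
√(4M²+3T²) = √(4×(8.780×10^6)² + 3×(1.400×10^7)²) = 2.994×10^7 N·mm.
d³ = 16×2.994×10^7/(π×302.0) = 504900 mm³.
d = 79.63 mm.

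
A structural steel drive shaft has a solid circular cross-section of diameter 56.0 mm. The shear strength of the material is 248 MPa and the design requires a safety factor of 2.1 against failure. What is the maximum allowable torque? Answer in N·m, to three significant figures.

τ_allow = 248/2.1 = 118.1 MPa.
For a solid shaft T_allow = τ_allow·πd³/16; πd³/16 = π×56.0³/16 = 34480 mm³.
T_allow = 118.1×34480 = 4.072×10^6 N·mm = 4072 N·m.

T_allow = 4070 N·m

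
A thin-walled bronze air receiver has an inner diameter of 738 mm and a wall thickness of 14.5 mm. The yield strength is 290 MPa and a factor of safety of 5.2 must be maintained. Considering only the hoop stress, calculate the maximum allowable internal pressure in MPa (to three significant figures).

p_allow = 2.19 MPa

σ_allow = 290/5.2 = 55.77 MPa.
σ_h = pD/(2t) → p_allow = 2σ_allow t/D = 2×55.77×14.5/738 = 2.191 MPa.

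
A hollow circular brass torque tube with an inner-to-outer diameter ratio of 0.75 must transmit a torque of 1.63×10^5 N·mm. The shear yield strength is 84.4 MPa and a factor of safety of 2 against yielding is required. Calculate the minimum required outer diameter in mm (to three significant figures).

τ_allow = 84.4/2 = 42.20 MPa.
For a hollow shaft τ = 16T/[πd_o³(1−k⁴)] with k = 0.75, so 1−k⁴ = 0.6836.
d_o³ = 16T/[π τ_allow (1−k⁴)] = 16×163000/(π×42.20×0.6836) = 28780 mm³.
d_o = 30.64 mm.

d_o = 30.6 mm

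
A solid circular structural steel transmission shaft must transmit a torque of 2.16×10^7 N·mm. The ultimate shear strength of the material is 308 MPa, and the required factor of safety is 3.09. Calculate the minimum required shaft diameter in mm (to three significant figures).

d = 103 mm

Allowable shear stress τ_allow = 308/3.09 = 99.68 MPa.
For a solid shaft τ = 16T/(πd³), so d³ = 16T/(π τ_allow) = 16×2.1600×10^7/(π×99.68) = 1.104×10^6 mm³.
d = (1.104×10^6)^(1/3) = 103.3 mm.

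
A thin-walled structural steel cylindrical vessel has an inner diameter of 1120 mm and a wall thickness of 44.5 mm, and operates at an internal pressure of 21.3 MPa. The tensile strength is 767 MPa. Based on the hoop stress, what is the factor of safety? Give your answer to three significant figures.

σ_h = pD/(2t) = 21.3×1120/(2×44.5) = 268.0 MPa.
n = 767/268.0 = 2.861.

n = 2.86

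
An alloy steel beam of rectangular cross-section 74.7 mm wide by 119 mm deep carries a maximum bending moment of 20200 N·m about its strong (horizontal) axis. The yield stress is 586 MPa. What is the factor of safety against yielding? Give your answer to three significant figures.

Section modulus S = bh²/6 = 74.7×119²/6 = 176300 mm³.
σ = M/S = 2.0200×10^7/176300 = 114.6 MPa.
n = 586/114.6 = 5.115.

n = 5.11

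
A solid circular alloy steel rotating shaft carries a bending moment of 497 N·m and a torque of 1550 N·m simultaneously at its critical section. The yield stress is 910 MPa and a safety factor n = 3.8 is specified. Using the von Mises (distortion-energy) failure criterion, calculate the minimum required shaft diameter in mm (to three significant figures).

d = 39.3 mm

σ_allow = σ_y/n = 910/3.8 = 239.5 MPa.
For a solid shaft σ_b = 32M/(πd³) and τ = 16T/(πd³), so the von Mises stress is σ' = (16/πd³)·√(4M²+3T²).
√(4M²+3T²) = √(4×(497000)² + 3×(1.550×10^6)²) = 2.863×10^6 N·mm.
d³ = 16×2.863×10^6/(π×239.5) = 60880 mm³.
d = 39.34 mm.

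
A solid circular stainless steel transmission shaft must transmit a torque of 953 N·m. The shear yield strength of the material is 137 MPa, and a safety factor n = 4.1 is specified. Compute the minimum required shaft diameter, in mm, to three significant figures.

Allowable shear stress τ_allow = 137/4.1 = 33.41 MPa.
For a solid shaft τ = 16T/(πd³), so d³ = 16T/(π τ_allow) = 16×953000/(π×33.41) = 145300 mm³.
d = (145300)^(1/3) = 52.57 mm.

d = 52.6 mm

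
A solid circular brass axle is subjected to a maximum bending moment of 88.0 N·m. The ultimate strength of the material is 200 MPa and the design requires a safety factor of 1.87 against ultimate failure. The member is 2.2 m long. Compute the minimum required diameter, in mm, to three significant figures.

d = 20.3 mm

σ_allow = 200/1.87 = 107.0 MPa.
For a solid circular section σ = 32M/(πd³), so d³ = 32M/(π σ_allow) = 32×88000/(π×107.0) = 8381 mm³.
d = 20.31 mm.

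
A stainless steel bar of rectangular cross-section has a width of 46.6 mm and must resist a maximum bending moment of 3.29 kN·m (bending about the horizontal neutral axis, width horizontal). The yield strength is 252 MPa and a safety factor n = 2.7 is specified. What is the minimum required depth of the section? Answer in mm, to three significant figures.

h = 67.4 mm

σ_allow = 252/2.7 = 93.33 MPa.
For a rectangular section σ = 6M/(bh²), so h² = 6M/(b σ_allow) = 6×3290000/(46.6×93.33) = 4539 mm².
h = 67.37 mm.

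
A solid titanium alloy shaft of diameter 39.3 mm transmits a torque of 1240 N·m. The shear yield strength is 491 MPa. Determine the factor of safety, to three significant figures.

τ = 16T/(πd³) = 16×1240000/(π×39.3³) = 104.0 MPa.
n = τ_limit/τ = 491/104.0 = 4.719.

n = 4.72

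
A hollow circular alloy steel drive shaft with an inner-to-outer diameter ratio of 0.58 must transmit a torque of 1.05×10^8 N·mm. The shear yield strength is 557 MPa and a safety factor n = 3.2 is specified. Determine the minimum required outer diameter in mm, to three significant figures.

τ_allow = 557/3.2 = 174.1 MPa.
For a hollow shaft τ = 16T/[πd_o³(1−k⁴)] with k = 0.58, so 1−k⁴ = 0.8868.
d_o³ = 16T/[π τ_allow (1−k⁴)] = 16×1.0500×10^8/(π×174.1×0.8868) = 3.464×10^6 mm³.
d_o = 151.3 mm.

d_o = 151 mm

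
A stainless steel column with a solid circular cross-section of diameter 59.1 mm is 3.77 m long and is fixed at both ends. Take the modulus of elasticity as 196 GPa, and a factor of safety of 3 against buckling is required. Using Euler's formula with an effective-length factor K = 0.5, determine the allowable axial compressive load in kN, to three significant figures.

P_allow = 109 kN

I = πd⁴/64 = π×59.1⁴/64 = 598900 mm⁴.
Effective length L_e = KL = 0.5×3.77 m = 1885 mm.
Euler critical load P_cr = π²EI/L_e² = π²×196000×598900/1885² = 326000 N.
P_allow = P_cr/n = 326000/3 = 108700 N.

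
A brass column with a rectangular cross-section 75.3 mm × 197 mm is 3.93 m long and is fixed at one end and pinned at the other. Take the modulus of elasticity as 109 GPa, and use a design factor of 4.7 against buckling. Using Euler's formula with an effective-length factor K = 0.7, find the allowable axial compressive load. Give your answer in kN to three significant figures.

P_allow = 212 kN

Buckling occurs about the weak axis: I_min = h·b³/12 = 197×75.3³/12 = 7.009×10^6 mm⁴ (b = 75.3 mm is the smaller dimension).
Effective length L_e = KL = 0.7×3.93 m = 2751 mm.
Euler critical load P_cr = π²EI/L_e² = π²×109000×7.009×10^6/2751² = 996400 N.
P_allow = P_cr/n = 996400/4.7 = 212000 N.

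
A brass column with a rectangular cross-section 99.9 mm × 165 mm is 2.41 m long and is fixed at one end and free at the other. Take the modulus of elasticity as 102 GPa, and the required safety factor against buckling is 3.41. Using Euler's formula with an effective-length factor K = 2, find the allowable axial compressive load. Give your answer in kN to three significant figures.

P_allow = 174 kN

Buckling occurs about the weak axis: I_min = h·b³/12 = 165×99.9³/12 = 1.371×10^7 mm⁴ (b = 99.9 mm is the smaller dimension).
Effective length L_e = KL = 2×2.41 m = 4820 mm.
Euler critical load P_cr = π²EI/L_e² = π²×102000×1.371×10^7/4820² = 594000 N.
P_allow = P_cr/n = 594000/3.41 = 174200 N.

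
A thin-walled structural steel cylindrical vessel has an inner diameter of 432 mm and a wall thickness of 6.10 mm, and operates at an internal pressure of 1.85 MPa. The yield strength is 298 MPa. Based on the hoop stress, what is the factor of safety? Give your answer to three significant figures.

σ_h = pD/(2t) = 1.85×432/(2×6.10) = 65.51 MPa.
n = 298/65.51 = 4.549.

n = 4.55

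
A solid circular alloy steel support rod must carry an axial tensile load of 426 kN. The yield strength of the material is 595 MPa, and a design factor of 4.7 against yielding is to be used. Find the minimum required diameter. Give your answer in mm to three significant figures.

Allowable stress σ_allow = 595/4.7 = 126.6 MPa.
Required area A = F/σ_allow = 426000/126.6 = 3365 mm².
A = πd²/4 → d = √(4A/π) = 65.46 mm.

d = 65.5 mm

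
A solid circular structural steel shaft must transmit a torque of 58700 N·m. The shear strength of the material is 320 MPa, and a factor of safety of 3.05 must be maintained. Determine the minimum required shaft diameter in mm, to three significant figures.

Allowable shear stress τ_allow = 320/3.05 = 104.9 MPa.
For a solid shaft τ = 16T/(πd³), so d³ = 16T/(π τ_allow) = 16×5.8700×10^7/(π×104.9) = 2.849×10^6 mm³.
d = (2.849×10^6)^(1/3) = 141.8 mm.

d = 142 mm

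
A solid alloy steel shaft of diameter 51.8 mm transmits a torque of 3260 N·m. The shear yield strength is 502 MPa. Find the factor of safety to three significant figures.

τ = 16T/(πd³) = 16×3260000/(π×51.8³) = 119.5 MPa.
n = τ_limit/τ = 502/119.5 = 4.202.

n = 4.20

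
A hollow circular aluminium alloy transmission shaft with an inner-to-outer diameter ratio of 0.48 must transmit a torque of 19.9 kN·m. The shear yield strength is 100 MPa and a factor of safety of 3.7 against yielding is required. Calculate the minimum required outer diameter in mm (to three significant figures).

d_o = 158 mm

τ_allow = 100/3.7 = 27.03 MPa.
For a hollow shaft τ = 16T/[πd_o³(1−k⁴)] with k = 0.48, so 1−k⁴ = 0.9469.
d_o³ = 16T/[π τ_allow (1−k⁴)] = 16×1.9900×10^7/(π×27.03×0.9469) = 3.960×10^6 mm³.
d_o = 158.2 mm.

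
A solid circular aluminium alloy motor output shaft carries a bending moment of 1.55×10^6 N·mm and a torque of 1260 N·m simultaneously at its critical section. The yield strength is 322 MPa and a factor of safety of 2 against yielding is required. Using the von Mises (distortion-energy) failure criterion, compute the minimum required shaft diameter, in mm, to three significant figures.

σ_allow = σ_y/n = 322/2 = 161.0 MPa.
For a solid shaft σ_b = 32M/(πd³) and τ = 16T/(πd³), so the von Mises stress is σ' = (16/πd³)·√(4M²+3T²).
√(4M²+3T²) = √(4×(1.550×10^6)² + 3×(1.260×10^6)²) = 3.791×10^6 N·mm.
d³ = 16×3.791×10^6/(π×161.0) = 119900 mm³.
d = 49.31 mm.

d = 49.3 mm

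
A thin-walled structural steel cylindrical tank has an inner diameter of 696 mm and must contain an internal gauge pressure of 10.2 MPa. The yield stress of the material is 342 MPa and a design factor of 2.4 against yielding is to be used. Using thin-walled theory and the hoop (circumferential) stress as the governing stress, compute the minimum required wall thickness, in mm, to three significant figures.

t = 24.9 mm

σ_allow = 342/2.4 = 142.5 MPa.
Hoop stress σ_h = pD/(2t), so t = pD/(2σ_allow) = 10.2×696/(2×142.5) = 24.91 mm.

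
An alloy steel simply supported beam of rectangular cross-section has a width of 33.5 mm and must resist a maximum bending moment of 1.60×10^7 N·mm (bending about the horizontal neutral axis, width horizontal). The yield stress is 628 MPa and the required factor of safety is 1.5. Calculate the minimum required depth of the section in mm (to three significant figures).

h = 82.7 mm

σ_allow = 628/1.5 = 418.7 MPa.
For a rectangular section σ = 6M/(bh²), so h² = 6M/(b σ_allow) = 6×1.6000×10^7/(33.5×418.7) = 6845 mm².
h = 82.73 mm.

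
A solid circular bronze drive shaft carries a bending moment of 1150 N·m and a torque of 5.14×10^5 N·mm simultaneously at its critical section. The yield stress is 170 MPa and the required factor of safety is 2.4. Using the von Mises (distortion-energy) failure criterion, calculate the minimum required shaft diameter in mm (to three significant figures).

d = 56.2 mm

σ_allow = σ_y/n = 170/2.4 = 70.83 MPa.
For a solid shaft σ_b = 32M/(πd³) and τ = 16T/(πd³), so the von Mises stress is σ' = (16/πd³)·√(4M²+3T²).
√(4M²+3T²) = √(4×(1.150×10^6)² + 3×(514000)²) = 2.466×10^6 N·mm.
d³ = 16×2.466×10^6/(π×70.83) = 177300 mm³.
d = 56.18 mm.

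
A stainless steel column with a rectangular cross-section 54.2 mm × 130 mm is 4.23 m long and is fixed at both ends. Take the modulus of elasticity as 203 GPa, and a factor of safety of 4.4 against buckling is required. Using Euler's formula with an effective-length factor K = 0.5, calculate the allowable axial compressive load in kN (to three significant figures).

P_allow = 176 kN

Buckling occurs about the weak axis: I_min = h·b³/12 = 130×54.2³/12 = 1.725×10^6 mm⁴ (b = 54.2 mm is the smaller dimension).
Effective length L_e = KL = 0.5×4.23 m = 2115 mm.
Euler critical load P_cr = π²EI/L_e² = π²×203000×1.725×10^6/2115² = 772600 N.
P_allow = P_cr/n = 772600/4.4 = 175600 N.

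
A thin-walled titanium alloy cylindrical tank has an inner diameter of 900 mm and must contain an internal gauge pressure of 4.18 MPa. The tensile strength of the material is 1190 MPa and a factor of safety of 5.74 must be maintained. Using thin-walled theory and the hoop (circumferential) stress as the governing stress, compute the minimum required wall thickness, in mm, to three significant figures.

t = 9.07 mm

σ_allow = 1190/5.74 = 207.3 MPa.
Hoop stress σ_h = pD/(2t), so t = pD/(2σ_allow) = 4.18×900/(2×207.3) = 9.073 mm.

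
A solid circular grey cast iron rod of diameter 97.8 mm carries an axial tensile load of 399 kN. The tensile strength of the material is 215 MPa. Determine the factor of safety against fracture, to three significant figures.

n = 4.05

A = πd²/4 = 7512 mm².
σ = F/A = 399000/7512 = 53.11 MPa.
n = 215/53.11 = 4.048.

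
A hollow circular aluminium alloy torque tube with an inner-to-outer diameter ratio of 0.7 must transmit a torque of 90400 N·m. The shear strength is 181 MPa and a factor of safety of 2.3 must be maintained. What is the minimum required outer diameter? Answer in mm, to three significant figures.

d_o = 197 mm

τ_allow = 181/2.3 = 78.70 MPa.
For a hollow shaft τ = 16T/[πd_o³(1−k⁴)] with k = 0.7, so 1−k⁴ = 0.7599.
d_o³ = 16T/[π τ_allow (1−k⁴)] = 16×9.0400×10^7/(π×78.70×0.7599) = 7.699×10^6 mm³.
d_o = 197.5 mm.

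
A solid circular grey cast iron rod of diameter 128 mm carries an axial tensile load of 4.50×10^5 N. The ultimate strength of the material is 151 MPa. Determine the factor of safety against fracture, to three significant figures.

n = 4.32

A = πd²/4 = 12870 mm².
σ = F/A = 450000/12870 = 34.97 MPa.
n = 151/34.97 = 4.318.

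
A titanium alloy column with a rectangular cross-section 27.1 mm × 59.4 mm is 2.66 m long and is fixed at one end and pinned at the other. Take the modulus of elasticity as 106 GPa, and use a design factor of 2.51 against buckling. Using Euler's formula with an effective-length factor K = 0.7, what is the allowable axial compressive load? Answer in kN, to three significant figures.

P_allow = 11.8 kN

Buckling occurs about the weak axis: I_min = h·b³/12 = 59.4×27.1³/12 = 98520 mm⁴ (b = 27.1 mm is the smaller dimension).
Effective length L_e = KL = 0.7×2.66 m = 1862 mm.
Euler critical load P_cr = π²EI/L_e² = π²×106000×98520/1862² = 29730 N.
P_allow = P_cr/n = 29730/2.51 = 11840 N.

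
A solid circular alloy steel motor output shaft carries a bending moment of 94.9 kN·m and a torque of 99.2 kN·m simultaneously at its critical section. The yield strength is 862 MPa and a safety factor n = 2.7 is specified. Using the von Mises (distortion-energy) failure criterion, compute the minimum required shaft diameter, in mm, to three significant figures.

d = 160 mm

σ_allow = σ_y/n = 862/2.7 = 319.3 MPa.
For a solid shaft σ_b = 32M/(πd³) and τ = 16T/(πd³), so the von Mises stress is σ' = (16/πd³)·√(4M²+3T²).
√(4M²+3T²) = √(4×(9.490×10^7)² + 3×(9.920×10^7)²) = 2.560×10^8 N·mm.
d³ = 16×2.560×10^8/(π×319.3) = 4.084×10^6 mm³.
d = 159.8 mm.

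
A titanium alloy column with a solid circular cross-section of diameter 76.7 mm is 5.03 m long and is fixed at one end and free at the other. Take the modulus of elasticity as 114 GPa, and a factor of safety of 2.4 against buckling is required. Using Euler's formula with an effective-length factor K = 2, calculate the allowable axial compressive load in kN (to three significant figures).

P_allow = 7.87 kN

I = πd⁴/64 = π×76.7⁴/64 = 1.699×10^6 mm⁴.
Effective length L_e = KL = 2×5.03 m = 10060 mm.
Euler critical load P_cr = π²EI/L_e² = π²×114000×1.699×10^6/10060² = 18890 N.
P_allow = P_cr/n = 18890/2.4 = 7870 N.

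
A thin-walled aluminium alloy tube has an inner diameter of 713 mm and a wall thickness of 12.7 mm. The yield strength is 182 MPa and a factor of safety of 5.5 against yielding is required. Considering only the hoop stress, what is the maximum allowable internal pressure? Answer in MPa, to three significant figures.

p_allow = 1.18 MPa

σ_allow = 182/5.5 = 33.09 MPa.
σ_h = pD/(2t) → p_allow = 2σ_allow t/D = 2×33.09×12.7/713 = 1.179 MPa.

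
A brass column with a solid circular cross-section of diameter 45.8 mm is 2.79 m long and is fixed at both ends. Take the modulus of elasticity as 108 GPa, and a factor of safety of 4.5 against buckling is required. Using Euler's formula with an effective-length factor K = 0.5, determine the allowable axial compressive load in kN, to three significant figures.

I = πd⁴/64 = π×45.8⁴/64 = 216000 mm⁴.
Effective length L_e = KL = 0.5×2.79 m = 1395 mm.
Euler critical load P_cr = π²EI/L_e² = π²×108000×216000/1395² = 118300 N.
P_allow = P_cr/n = 118300/4.5 = 26290 N.

P_allow = 26.3 kN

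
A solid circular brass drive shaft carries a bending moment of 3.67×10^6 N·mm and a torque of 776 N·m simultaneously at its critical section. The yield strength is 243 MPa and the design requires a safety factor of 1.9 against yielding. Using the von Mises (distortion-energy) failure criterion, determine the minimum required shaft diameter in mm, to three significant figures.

σ_allow = σ_y/n = 243/1.9 = 127.9 MPa.
For a solid shaft σ_b = 32M/(πd³) and τ = 16T/(πd³), so the von Mises stress is σ' = (16/πd³)·√(4M²+3T²).
√(4M²+3T²) = √(4×(3.670×10^6)² + 3×(776000)²) = 7.462×10^6 N·mm.
d³ = 16×7.462×10^6/(π×127.9) = 297100 mm³.
d = 66.73 mm.

d = 66.7 mm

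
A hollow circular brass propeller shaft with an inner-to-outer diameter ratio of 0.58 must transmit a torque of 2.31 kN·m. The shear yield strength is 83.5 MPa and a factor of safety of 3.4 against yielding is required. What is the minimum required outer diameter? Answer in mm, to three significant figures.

τ_allow = 83.5/3.4 = 24.56 MPa.
For a hollow shaft τ = 16T/[πd_o³(1−k⁴)] with k = 0.58, so 1−k⁴ = 0.8868.
d_o³ = 16T/[π τ_allow (1−k⁴)] = 16×2310000/(π×24.56×0.8868) = 540200 mm³.
d_o = 81.44 mm.

d_o = 81.4 mm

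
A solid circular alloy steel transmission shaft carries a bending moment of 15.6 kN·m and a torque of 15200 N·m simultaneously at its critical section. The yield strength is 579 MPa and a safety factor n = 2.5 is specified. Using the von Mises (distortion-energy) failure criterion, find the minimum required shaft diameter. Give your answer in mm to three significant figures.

σ_allow = σ_y/n = 579/2.5 = 231.6 MPa.
For a solid shaft σ_b = 32M/(πd³) and τ = 16T/(πd³), so the von Mises stress is σ' = (16/πd³)·√(4M²+3T²).
√(4M²+3T²) = √(4×(1.560×10^7)² + 3×(1.520×10^7)²) = 4.082×10^7 N·mm.
d³ = 16×4.082×10^7/(π×231.6) = 897700 mm³.
d = 96.47 mm.

d = 96.5 mm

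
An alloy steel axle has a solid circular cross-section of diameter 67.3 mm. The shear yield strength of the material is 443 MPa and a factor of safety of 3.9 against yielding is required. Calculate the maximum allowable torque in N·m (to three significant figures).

T_allow = 6800 N·m

τ_allow = 443/3.9 = 113.6 MPa.
For a solid shaft T_allow = τ_allow·πd³/16; πd³/16 = π×67.3³/16 = 59850 mm³.
T_allow = 113.6×59850 = 6.799×10^6 N·mm = 6799 N·m.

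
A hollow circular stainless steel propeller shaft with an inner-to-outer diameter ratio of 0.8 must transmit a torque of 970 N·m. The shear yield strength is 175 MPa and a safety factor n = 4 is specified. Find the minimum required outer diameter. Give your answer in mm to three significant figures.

τ_allow = 175/4 = 43.75 MPa.
For a hollow shaft τ = 16T/[πd_o³(1−k⁴)] with k = 0.8, so 1−k⁴ = 0.5904.
d_o³ = 16T/[π τ_allow (1−k⁴)] = 16×970000/(π×43.75×0.5904) = 191300 mm³.
d_o = 57.62 mm.

d_o = 57.6 mm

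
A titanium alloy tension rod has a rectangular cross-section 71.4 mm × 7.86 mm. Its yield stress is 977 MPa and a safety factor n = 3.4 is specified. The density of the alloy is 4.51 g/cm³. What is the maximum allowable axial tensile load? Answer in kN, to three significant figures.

F_allow = 161 kN

σ_allow = 977/3.4 = 287.4 MPa.
A = 71.4×7.86 = 561.2 mm².
F_allow = σ_allow × A = 287.4×561.2 = 161300 N.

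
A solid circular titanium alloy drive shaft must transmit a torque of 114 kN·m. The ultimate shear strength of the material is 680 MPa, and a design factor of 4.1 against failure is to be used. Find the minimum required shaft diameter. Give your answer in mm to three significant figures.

Allowable shear stress τ_allow = 680/4.1 = 165.9 MPa.
For a solid shaft τ = 16T/(πd³), so d³ = 16T/(π τ_allow) = 16×1.1400×10^8/(π×165.9) = 3.501×10^6 mm³.
d = (3.501×10^6)^(1/3) = 151.8 mm.

d = 152 mm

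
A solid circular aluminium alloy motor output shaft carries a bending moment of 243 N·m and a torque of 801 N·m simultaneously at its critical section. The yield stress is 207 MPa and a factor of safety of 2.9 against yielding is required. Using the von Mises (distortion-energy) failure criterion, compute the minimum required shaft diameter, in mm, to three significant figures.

σ_allow = σ_y/n = 207/2.9 = 71.38 MPa.
For a solid shaft σ_b = 32M/(πd³) and τ = 16T/(πd³), so the von Mises stress is σ' = (16/πd³)·√(4M²+3T²).
√(4M²+3T²) = √(4×(243000)² + 3×(801000)²) = 1.470×10^6 N·mm.
d³ = 16×1.470×10^6/(π×71.38) = 104900 mm³.
d = 47.16 mm.

d = 47.2 mm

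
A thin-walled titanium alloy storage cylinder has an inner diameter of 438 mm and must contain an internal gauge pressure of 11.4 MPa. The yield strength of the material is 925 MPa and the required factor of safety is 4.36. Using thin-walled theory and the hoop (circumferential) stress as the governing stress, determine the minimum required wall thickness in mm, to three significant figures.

σ_allow = 925/4.36 = 212.2 MPa.
Hoop stress σ_h = pD/(2t), so t = pD/(2σ_allow) = 11.4×438/(2×212.2) = 11.77 mm.

t = 11.8 mm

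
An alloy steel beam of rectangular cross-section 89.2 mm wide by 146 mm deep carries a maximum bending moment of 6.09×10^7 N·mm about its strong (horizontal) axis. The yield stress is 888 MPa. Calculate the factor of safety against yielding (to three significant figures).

Section modulus S = bh²/6 = 89.2×146²/6 = 316900 mm³.
σ = M/S = 6.0900×10^7/316900 = 192.2 MPa.
n = 888/192.2 = 4.621.

n = 4.62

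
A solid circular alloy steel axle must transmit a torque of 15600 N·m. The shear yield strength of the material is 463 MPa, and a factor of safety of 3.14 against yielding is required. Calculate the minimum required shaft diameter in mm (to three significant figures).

d = 81.4 mm

Allowable shear stress τ_allow = 463/3.14 = 147.5 MPa.
For a solid shaft τ = 16T/(πd³), so d³ = 16T/(π τ_allow) = 16×1.5600×10^7/(π×147.5) = 538800 mm³.
d = (538800)^(1/3) = 81.37 mm.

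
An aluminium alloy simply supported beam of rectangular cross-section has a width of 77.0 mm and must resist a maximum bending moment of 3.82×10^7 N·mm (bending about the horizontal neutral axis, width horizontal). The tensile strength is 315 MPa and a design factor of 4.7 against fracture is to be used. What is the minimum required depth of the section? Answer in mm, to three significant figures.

σ_allow = 315/4.7 = 67.02 MPa.
For a rectangular section σ = 6M/(bh²), so h² = 6M/(b σ_allow) = 6×3.8200×10^7/(77.0×67.02) = 44410 mm².
h = 210.7 mm.

h = 211 mm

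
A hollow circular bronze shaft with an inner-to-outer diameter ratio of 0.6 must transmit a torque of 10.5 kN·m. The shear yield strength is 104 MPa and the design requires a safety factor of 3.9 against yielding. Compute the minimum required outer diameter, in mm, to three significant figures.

τ_allow = 104/3.9 = 26.67 MPa.
For a hollow shaft τ = 16T/[πd_o³(1−k⁴)] with k = 0.6, so 1−k⁴ = 0.8704.
d_o³ = 16T/[π τ_allow (1−k⁴)] = 16×1.0500×10^7/(π×26.67×0.8704) = 2.304×10^6 mm³.
d_o = 132.1 mm.

d_o = 132 mm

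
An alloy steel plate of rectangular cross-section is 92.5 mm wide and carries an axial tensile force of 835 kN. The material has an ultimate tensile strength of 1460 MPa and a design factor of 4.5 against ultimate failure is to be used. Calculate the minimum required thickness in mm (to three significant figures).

σ_allow = 1460/4.5 = 324.4 MPa.
Required area A = F/σ_allow = 835000/324.4 = 2574 mm².
t = A/w = 2574/92.5 = 27.82 mm.

t = 27.8 mm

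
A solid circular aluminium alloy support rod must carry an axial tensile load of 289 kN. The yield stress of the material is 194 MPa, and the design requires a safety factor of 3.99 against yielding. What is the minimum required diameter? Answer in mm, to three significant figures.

Allowable stress σ_allow = 194/3.99 = 48.62 MPa.
Required area A = F/σ_allow = 289000/48.62 = 5944 mm².
A = πd²/4 → d = √(4A/π) = 86.99 mm.

d = 87.0 mm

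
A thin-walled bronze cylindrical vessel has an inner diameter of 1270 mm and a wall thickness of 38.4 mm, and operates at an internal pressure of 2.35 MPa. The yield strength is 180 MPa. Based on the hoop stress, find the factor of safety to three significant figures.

n = 4.63

σ_h = pD/(2t) = 2.35×1270/(2×38.4) = 38.86 MPa.
n = 180/38.86 = 4.632.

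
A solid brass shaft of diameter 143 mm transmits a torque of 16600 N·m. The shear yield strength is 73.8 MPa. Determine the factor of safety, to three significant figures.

τ = 16T/(πd³) = 16×1.6600×10^7/(π×143³) = 28.91 MPa.
n = τ_limit/τ = 73.8/28.91 = 2.553.

n = 2.55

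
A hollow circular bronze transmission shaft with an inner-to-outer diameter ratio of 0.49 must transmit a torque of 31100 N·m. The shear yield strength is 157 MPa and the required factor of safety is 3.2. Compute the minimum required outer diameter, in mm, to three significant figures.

d_o = 151 mm

τ_allow = 157/3.2 = 49.06 MPa.
For a hollow shaft τ = 16T/[πd_o³(1−k⁴)] with k = 0.49, so 1−k⁴ = 0.9424.
d_o³ = 16T/[π τ_allow (1−k⁴)] = 16×3.1100×10^7/(π×49.06×0.9424) = 3.426×10^6 mm³.
d_o = 150.7 mm.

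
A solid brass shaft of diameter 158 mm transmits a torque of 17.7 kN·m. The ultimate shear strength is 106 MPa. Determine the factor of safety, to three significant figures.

τ = 16T/(πd³) = 16×1.7700×10^7/(π×158³) = 22.85 MPa.
n = τ_limit/τ = 106/22.85 = 4.638.

n = 4.64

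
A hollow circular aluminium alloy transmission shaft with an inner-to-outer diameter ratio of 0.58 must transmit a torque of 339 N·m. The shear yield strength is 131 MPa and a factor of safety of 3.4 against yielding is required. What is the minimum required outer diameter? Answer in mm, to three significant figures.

d_o = 37.0 mm

τ_allow = 131/3.4 = 38.53 MPa.
For a hollow shaft τ = 16T/[πd_o³(1−k⁴)] with k = 0.58, so 1−k⁴ = 0.8868.
d_o³ = 16T/[π τ_allow (1−k⁴)] = 16×339000/(π×38.53×0.8868) = 50530 mm³.
d_o = 36.97 mm.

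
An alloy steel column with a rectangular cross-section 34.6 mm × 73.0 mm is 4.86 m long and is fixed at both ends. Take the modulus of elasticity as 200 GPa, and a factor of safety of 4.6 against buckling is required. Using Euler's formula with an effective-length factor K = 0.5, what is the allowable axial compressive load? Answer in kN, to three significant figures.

P_allow = 18.3 kN

Buckling occurs about the weak axis: I_min = h·b³/12 = 73.0×34.6³/12 = 252000 mm⁴ (b = 34.6 mm is the smaller dimension).
Effective length L_e = KL = 0.5×4.86 m = 2430 mm.
Euler critical load P_cr = π²EI/L_e² = π²×200000×252000/2430² = 84230 N.
P_allow = P_cr/n = 84230/4.6 = 18310 N.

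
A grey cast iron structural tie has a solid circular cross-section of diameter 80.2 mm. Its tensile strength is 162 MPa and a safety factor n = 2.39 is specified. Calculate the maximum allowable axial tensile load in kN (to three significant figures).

σ_allow = 162/2.39 = 67.78 MPa.
A = πd²/4 = π×80.2²/4 = 5052 mm².
F_allow = σ_allow × A = 67.78×5052 = 342400 N.

F_allow = 342 kN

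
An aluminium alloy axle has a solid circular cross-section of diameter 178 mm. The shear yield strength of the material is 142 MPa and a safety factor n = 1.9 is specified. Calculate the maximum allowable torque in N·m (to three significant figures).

τ_allow = 142/1.9 = 74.74 MPa.
For a solid shaft T_allow = τ_allow·πd³/16; πd³/16 = π×178³/16 = 1.107×10^6 mm³.
T_allow = 74.74×1.107×10^6 = 8.276×10^7 N·mm = 82760 N·m.

T_allow = 82800 N·m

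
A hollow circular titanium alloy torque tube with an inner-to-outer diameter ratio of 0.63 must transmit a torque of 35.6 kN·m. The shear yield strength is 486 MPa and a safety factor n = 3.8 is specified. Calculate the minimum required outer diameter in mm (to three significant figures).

d_o = 119 mm

τ_allow = 486/3.8 = 127.9 MPa.
For a hollow shaft τ = 16T/[πd_o³(1−k⁴)] with k = 0.63, so 1−k⁴ = 0.8425.
d_o³ = 16T/[π τ_allow (1−k⁴)] = 16×3.5600×10^7/(π×127.9×0.8425) = 1.683×10^6 mm³.
d_o = 118.9 mm.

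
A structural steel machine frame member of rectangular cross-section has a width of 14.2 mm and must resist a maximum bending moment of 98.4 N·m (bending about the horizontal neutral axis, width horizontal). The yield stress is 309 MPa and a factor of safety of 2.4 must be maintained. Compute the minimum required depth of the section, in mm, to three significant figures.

σ_allow = 309/2.4 = 128.8 MPa.
For a rectangular section σ = 6M/(bh²), so h² = 6M/(b σ_allow) = 6×98400/(14.2×128.8) = 322.9 mm².
h = 17.97 mm.

h = 18.0 mm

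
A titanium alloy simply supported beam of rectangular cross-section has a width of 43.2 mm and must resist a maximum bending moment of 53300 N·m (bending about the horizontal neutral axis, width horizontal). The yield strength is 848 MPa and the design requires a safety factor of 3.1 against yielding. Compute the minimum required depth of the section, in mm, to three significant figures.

σ_allow = 848/3.1 = 273.5 MPa.
For a rectangular section σ = 6M/(bh²), so h² = 6M/(b σ_allow) = 6×5.3300×10^7/(43.2×273.5) = 27060 mm².
h = 164.5 mm.

h = 165 mm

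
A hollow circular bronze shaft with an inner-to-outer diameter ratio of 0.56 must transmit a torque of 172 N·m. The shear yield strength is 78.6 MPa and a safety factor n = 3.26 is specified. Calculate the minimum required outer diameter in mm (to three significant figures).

d_o = 34.3 mm

τ_allow = 78.6/3.26 = 24.11 MPa.
For a hollow shaft τ = 16T/[πd_o³(1−k⁴)] with k = 0.56, so 1−k⁴ = 0.9017.
d_o³ = 16T/[π τ_allow (1−k⁴)] = 16×172000/(π×24.11×0.9017) = 40300 mm³.
d_o = 34.28 mm.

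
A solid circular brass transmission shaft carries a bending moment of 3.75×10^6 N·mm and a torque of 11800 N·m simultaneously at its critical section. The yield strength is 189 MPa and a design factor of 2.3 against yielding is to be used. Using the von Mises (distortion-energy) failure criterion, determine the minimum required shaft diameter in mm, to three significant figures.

σ_allow = σ_y/n = 189/2.3 = 82.17 MPa.
For a solid shaft σ_b = 32M/(πd³) and τ = 16T/(πd³), so the von Mises stress is σ' = (16/πd³)·√(4M²+3T²).
√(4M²+3T²) = √(4×(3.750×10^6)² + 3×(1.180×10^7)²) = 2.177×10^7 N·mm.
d³ = 16×2.177×10^7/(π×82.17) = 1.349×10^6 mm³.
d = 110.5 mm.

d = 111 mm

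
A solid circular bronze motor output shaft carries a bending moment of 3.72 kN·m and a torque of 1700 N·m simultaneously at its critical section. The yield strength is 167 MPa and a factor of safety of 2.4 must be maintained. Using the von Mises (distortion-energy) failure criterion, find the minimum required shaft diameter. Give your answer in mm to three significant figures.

d = 83.7 mm

σ_allow = σ_y/n = 167/2.4 = 69.58 MPa.
For a solid shaft σ_b = 32M/(πd³) and τ = 16T/(πd³), so the von Mises stress is σ' = (16/πd³)·√(4M²+3T²).
√(4M²+3T²) = √(4×(3.720×10^6)² + 3×(1.700×10^6)²) = 8.001×10^6 N·mm.
d³ = 16×8.001×10^6/(π×69.58) = 585600 mm³.
d = 83.67 mm.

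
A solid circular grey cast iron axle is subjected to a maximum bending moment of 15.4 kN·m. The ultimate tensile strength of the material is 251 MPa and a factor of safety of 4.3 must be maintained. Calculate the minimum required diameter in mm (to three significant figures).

σ_allow = 251/4.3 = 58.37 MPa.
For a solid circular section σ = 32M/(πd³), so d³ = 32M/(π σ_allow) = 32×1.5400×10^7/(π×58.37) = 2.687×10^6 mm³.
d = 139.0 mm.

d = 139 mm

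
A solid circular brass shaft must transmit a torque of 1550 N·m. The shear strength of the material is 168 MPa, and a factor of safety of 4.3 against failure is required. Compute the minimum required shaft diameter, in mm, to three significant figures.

d = 58.7 mm

Allowable shear stress τ_allow = 168/4.3 = 39.07 MPa.
For a solid shaft τ = 16T/(πd³), so d³ = 16T/(π τ_allow) = 16×1550000/(π×39.07) = 202100 mm³.
d = (202100)^(1/3) = 58.68 mm.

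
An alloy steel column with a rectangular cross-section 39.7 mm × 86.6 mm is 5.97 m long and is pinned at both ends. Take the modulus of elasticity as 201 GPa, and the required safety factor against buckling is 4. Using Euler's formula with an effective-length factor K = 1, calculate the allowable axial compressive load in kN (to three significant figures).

P_allow = 6.28 kN

Buckling occurs about the weak axis: I_min = h·b³/12 = 86.6×39.7³/12 = 451600 mm⁴ (b = 39.7 mm is the smaller dimension).
Effective length L_e = KL = 1×5.97 m = 5970 mm.
Euler critical load P_cr = π²EI/L_e² = π²×201000×451600/5970² = 25130 N.
P_allow = P_cr/n = 25130/4 = 6283 N.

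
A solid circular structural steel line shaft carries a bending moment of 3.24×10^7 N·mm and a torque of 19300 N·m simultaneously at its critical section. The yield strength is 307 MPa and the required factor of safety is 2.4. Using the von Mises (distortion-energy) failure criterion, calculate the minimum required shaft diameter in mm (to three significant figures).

σ_allow = σ_y/n = 307/2.4 = 127.9 MPa.
For a solid shaft σ_b = 32M/(πd³) and τ = 16T/(πd³), so the von Mises stress is σ' = (16/πd³)·√(4M²+3T²).
√(4M²+3T²) = √(4×(3.240×10^7)² + 3×(1.930×10^7)²) = 7.291×10^7 N·mm.
d³ = 16×7.291×10^7/(π×127.9) = 2.903×10^6 mm³.
d = 142.7 mm.

d = 143 mm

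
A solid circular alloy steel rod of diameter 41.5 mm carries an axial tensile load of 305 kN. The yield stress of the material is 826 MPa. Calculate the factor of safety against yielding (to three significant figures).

n = 3.66

A = πd²/4 = 1353 mm².
σ = F/A = 305000/1353 = 225.5 MPa.
n = 826/225.5 = 3.663.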